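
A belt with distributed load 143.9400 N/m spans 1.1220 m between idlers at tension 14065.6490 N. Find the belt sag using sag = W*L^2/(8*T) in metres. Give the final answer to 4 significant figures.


sag = 143.9400 * 1.1220^2 / (8 * 14065.6490)
sag = 0.001610 m


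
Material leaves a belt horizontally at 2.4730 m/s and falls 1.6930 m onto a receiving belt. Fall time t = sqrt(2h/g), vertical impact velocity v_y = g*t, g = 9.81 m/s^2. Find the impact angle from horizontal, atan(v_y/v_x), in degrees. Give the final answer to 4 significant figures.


t = sqrt(2*1.6930/9.81) = 0.587501 s
v_y = 9.81 * 0.587501 = 5.76338 m/s
angle = atan(5.76338 / 2.4730) = 66.78 deg


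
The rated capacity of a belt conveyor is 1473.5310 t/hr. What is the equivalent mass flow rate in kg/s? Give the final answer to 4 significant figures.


m_dot = 1473.5310 * 1000 / 3600
m_dot = 409.3 kg/s


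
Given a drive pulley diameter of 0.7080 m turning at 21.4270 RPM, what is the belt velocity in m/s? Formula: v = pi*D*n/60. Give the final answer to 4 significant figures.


v = pi * 0.7080 * 21.4270 / 60
v = 0.7943 m/s


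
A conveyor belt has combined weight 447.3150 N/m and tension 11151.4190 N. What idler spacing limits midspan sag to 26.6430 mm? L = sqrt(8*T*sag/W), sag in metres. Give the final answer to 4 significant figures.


sag = 26.6430/1000 = 0.026643 m
L = sqrt(8 * 11151.4190 * 0.026643 / 447.3150)
L = 2.305 m


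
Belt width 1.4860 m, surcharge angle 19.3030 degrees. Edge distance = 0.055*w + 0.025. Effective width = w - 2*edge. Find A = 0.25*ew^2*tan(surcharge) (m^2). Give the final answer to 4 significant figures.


edge = 0.055*1.4860 + 0.025 = 0.10673 m
ew = 1.4860 - 2*0.10673 = 1.27254 m
A = 0.25 * 1.27254^2 * tan(19.3030 deg)
A = 0.1418 m^2


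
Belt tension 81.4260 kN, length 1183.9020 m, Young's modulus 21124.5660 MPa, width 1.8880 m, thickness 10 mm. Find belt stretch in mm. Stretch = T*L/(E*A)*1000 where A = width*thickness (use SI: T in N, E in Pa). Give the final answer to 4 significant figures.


A = 1.8880 * 0.01 = 0.01888 m^2
Stretch = 81.4260*1000 * 1183.9020 / (21124.5660e6 * 0.01888) * 1000
Stretch = 241.7 mm


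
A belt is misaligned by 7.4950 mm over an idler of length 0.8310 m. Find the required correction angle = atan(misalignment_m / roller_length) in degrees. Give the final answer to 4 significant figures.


misalign_m = 7.4950 / 1000 = 0.007495 m
angle = atan(0.007495 / 0.8310)
angle = 0.5168 deg


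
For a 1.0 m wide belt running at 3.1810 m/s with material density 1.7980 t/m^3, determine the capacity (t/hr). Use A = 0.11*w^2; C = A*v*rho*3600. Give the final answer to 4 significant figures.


A = 0.11 * 1.0^2 = 0.11 m^2
C = 0.11 * 3.1810 * 1.7980 * 3600
C = 2265 t/hr


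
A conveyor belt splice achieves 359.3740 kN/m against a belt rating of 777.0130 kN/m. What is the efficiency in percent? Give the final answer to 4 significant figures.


Eff = 359.3740 / 777.0130 * 100
Eff = 46.25 %


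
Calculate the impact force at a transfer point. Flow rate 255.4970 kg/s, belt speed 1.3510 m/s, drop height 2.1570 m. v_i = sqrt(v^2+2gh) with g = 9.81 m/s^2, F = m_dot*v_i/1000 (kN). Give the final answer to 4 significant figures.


v_i = sqrt(1.3510^2 + 2*9.81*2.1570) = 6.64421 m/s
F = 255.4970 * 6.64421 / 1000
F = 1.698 kN


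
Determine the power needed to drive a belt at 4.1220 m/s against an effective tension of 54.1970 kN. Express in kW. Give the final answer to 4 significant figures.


P = Te * v = 54.1970 * 4.1220
P = 223.4 kW


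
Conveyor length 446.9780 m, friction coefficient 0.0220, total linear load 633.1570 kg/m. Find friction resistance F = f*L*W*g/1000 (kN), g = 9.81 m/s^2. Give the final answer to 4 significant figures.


F = 0.0220 * 446.9780 * 633.1570 * 9.81 / 1000
F = 61.08 kN


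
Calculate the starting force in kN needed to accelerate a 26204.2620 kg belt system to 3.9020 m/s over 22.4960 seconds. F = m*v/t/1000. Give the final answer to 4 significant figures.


F = 26204.2620 * 3.9020 / 22.4960 / 1000
F = 4.545 kN


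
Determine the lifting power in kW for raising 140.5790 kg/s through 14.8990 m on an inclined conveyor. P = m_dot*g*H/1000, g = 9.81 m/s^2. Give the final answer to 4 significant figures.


P = 140.5790 * 9.81 * 14.8990 / 1000
P = 20.55 kW


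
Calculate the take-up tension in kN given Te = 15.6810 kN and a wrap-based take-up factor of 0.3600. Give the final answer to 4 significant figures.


T_tu = 15.6810 * 0.3600
T_tu = 5.645 kN


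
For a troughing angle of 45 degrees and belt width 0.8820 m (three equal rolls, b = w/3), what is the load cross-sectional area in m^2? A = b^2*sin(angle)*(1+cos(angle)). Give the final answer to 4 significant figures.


b = 0.8820/3 = 0.294 m
A = 0.294^2 * sin(45 deg) * (1 + cos(45 deg))
A = 0.1043 m^2


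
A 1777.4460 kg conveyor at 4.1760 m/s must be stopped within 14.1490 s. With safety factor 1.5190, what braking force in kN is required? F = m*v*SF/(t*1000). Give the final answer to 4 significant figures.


F = 1777.4460 * 4.1760 / 14.1490 * 1.5190 / 1000
F = 0.7969 kN


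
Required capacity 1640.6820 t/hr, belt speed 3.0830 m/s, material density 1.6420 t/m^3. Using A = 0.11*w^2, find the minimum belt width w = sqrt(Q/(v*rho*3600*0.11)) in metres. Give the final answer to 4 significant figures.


A_req = 1640.6820 / (3.0830 * 1.6420 * 3600) = 0.0900275 m^2
w = sqrt(0.0900275 / 0.11)
w = 0.9047 m


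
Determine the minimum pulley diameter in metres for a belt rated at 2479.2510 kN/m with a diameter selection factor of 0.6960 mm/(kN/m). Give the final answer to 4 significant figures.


D = 2479.2510 * 0.6960 / 1000
D = 1.726 m


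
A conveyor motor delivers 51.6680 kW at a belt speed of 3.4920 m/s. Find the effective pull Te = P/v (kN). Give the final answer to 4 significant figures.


Te = P / v = 51.6680 / 3.4920
Te = 14.80 kN


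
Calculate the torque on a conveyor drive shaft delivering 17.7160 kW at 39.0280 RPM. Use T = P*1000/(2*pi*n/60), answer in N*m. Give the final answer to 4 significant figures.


omega = 2*pi*39.0280/60 = 4.087 rad/s
T = 17.7160*1000 / 4.087
T = 4335 N*m


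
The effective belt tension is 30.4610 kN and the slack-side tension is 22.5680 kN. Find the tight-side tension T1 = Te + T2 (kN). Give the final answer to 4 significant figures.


T1 = Te + T2 = 30.4610 + 22.5680
T1 = 53.03 kN


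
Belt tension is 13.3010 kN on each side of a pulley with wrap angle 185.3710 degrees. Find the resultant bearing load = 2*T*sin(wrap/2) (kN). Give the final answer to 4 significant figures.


F = 2 * 13.3010 * sin(185.3710/2 deg)
F = 26.57 kN


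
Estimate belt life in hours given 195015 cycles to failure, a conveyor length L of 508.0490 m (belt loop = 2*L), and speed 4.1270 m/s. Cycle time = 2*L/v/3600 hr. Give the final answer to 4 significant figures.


cycle_time = 2 * 508.0490 / 4.1270 / 3600 = 0.0683909 hr
life = 195015 * 0.0683909 = 13340 hours


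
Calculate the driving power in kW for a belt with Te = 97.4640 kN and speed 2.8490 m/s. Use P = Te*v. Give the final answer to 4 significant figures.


P = Te * v = 97.4640 * 2.8490
P = 277.7 kW


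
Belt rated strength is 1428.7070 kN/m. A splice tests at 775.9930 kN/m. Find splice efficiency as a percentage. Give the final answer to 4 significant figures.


Eff = 775.9930 / 1428.7070 * 100
Eff = 54.31 %


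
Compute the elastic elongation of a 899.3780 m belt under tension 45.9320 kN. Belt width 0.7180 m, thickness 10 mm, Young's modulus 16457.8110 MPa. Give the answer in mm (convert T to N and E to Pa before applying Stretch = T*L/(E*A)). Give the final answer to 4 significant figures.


A = 0.7180 * 0.01 = 0.00718 m^2
Stretch = 45.9320*1000 * 899.3780 / (16457.8110e6 * 0.00718) * 1000
Stretch = 349.6 mm


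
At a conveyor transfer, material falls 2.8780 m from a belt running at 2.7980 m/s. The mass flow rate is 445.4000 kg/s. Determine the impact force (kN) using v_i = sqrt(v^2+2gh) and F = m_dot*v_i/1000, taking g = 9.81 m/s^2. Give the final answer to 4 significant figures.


v_i = sqrt(2.7980^2 + 2*9.81*2.8780) = 8.01843 m/s
F = 445.4000 * 8.01843 / 1000
F = 3.571 kN


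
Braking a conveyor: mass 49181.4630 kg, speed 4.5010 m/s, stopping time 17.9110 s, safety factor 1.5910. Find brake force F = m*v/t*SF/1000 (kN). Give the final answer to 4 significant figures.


F = 49181.4630 * 4.5010 / 17.9110 * 1.5910 / 1000
F = 19.66 kN


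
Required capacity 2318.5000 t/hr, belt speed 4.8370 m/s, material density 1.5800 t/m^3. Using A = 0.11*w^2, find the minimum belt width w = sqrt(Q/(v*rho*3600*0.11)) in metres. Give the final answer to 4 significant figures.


A_req = 2318.5000 / (4.8370 * 1.5800 * 3600) = 0.0842697 m^2
w = sqrt(0.0842697 / 0.11)
w = 0.8753 m


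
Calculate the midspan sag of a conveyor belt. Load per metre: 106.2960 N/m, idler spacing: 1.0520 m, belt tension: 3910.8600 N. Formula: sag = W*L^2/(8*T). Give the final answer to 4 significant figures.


sag = 106.2960 * 1.0520^2 / (8 * 3910.8600)
sag = 0.003760 m


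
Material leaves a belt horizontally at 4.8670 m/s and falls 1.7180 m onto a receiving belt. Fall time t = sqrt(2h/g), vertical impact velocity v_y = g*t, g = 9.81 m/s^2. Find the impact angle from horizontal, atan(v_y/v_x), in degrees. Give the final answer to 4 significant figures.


t = sqrt(2*1.7180/9.81) = 0.591823 s
v_y = 9.81 * 0.591823 = 5.80578 m/s
angle = atan(5.80578 / 4.8670) = 50.03 deg


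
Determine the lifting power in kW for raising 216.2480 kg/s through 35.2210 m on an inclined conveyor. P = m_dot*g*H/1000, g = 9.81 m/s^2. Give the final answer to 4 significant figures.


P = 216.2480 * 9.81 * 35.2210 / 1000
P = 74.72 kW


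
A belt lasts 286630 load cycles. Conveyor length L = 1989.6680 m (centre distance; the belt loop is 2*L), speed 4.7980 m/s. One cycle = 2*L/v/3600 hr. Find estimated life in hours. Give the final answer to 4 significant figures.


cycle_time = 2 * 1989.6680 / 4.7980 / 3600 = 0.230382 hr
life = 286630 * 0.230382 = 66030 hours


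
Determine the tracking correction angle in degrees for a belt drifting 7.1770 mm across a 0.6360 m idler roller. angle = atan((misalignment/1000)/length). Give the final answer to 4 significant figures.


misalign_m = 7.1770 / 1000 = 0.007177 m
angle = atan(0.007177 / 0.6360)
angle = 0.6465 deg


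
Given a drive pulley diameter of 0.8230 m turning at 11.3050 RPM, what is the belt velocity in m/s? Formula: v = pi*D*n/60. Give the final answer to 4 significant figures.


v = pi * 0.8230 * 11.3050 / 60
v = 0.4872 m/s


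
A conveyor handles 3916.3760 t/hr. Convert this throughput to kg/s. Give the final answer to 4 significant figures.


m_dot = 3916.3760 * 1000 / 3600
m_dot = 1088 kg/s


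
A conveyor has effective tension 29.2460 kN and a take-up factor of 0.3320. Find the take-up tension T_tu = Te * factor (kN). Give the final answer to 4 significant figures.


T_tu = 29.2460 * 0.3320
T_tu = 9.710 kN


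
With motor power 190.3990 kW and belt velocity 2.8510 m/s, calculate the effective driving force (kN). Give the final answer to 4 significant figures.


Te = P / v = 190.3990 / 2.8510
Te = 66.78 kN


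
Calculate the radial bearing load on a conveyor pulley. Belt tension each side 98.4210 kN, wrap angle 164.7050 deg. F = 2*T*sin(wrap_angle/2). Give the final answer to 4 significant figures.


F = 2 * 98.4210 * sin(164.7050/2 deg)
F = 195.1 kN


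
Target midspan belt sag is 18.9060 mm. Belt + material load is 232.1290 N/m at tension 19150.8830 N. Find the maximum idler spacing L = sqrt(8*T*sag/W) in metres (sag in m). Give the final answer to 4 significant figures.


sag = 18.9060/1000 = 0.018906 m
L = sqrt(8 * 19150.8830 * 0.018906 / 232.1290)
L = 3.532 m


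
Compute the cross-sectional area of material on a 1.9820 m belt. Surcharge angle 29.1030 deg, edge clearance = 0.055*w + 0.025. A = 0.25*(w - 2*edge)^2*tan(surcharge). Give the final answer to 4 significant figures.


edge = 0.055*1.9820 + 0.025 = 0.13401 m
ew = 1.9820 - 2*0.13401 = 1.71398 m
A = 0.25 * 1.71398^2 * tan(29.1030 deg)
A = 0.4088 m^2


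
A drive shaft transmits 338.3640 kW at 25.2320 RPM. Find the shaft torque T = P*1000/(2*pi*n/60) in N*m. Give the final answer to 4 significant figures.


omega = 2*pi*25.2320/60 = 2.64229 rad/s
T = 338.3640*1000 / 2.64229
T = 128100 N*m


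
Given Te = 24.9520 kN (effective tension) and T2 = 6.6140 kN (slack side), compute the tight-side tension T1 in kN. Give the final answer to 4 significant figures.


T1 = Te + T2 = 24.9520 + 6.6140
T1 = 31.57 kN


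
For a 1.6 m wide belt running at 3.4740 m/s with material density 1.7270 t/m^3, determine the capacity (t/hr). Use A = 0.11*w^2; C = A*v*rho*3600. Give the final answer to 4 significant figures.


A = 0.11 * 1.6^2 = 0.2816 m^2
C = 0.2816 * 3.4740 * 1.7270 * 3600
C = 6082 t/hr


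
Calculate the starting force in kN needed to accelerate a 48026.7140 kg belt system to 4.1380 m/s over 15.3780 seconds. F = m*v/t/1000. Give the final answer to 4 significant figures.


F = 48026.7140 * 4.1380 / 15.3780 / 1000
F = 12.92 kN


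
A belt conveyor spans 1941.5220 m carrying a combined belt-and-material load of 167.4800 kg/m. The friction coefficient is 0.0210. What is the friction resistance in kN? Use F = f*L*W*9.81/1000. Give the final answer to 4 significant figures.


F = 0.0210 * 1941.5220 * 167.4800 * 9.81 / 1000
F = 66.99 kN


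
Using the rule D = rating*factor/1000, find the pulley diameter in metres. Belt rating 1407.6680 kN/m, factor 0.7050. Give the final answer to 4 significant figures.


D = 1407.6680 * 0.7050 / 1000
D = 0.9924 m


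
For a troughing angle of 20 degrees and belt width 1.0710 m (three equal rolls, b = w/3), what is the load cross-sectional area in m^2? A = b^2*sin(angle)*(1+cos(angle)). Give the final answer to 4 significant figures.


b = 1.0710/3 = 0.357 m
A = 0.357^2 * sin(20 deg) * (1 + cos(20 deg))
A = 0.08455 m^2


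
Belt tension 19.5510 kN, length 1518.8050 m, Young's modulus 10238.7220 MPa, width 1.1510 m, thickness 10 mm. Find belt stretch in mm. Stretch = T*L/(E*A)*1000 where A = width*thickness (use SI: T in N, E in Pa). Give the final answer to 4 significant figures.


A = 1.1510 * 0.01 = 0.01151 m^2
Stretch = 19.5510*1000 * 1518.8050 / (10238.7220e6 * 0.01151) * 1000
Stretch = 252.0 mm


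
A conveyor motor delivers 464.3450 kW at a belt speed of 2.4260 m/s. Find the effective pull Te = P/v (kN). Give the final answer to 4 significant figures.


Te = P / v = 464.3450 / 2.4260
Te = 191.4 kN


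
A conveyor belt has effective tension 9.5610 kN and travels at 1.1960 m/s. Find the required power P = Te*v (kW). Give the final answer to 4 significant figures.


P = Te * v = 9.5610 * 1.1960
P = 11.43 kW


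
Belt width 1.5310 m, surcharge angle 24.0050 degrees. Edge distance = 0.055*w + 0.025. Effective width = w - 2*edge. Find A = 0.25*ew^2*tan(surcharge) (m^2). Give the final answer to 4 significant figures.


edge = 0.055*1.5310 + 0.025 = 0.109205 m
ew = 1.5310 - 2*0.109205 = 1.31259 m
A = 0.25 * 1.31259^2 * tan(24.0050 deg)
A = 0.1918 m^2


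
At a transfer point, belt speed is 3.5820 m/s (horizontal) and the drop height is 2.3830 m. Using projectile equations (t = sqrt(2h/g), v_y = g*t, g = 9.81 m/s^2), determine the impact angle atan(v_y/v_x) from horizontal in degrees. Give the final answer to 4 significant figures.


t = sqrt(2*2.3830/9.81) = 0.697016 s
v_y = 9.81 * 0.697016 = 6.83773 m/s
angle = atan(6.83773 / 3.5820) = 62.35 deg


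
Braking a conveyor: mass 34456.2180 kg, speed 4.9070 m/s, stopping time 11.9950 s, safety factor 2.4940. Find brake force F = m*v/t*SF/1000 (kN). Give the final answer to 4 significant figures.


F = 34456.2180 * 4.9070 / 11.9950 * 2.4940 / 1000
F = 35.15 kN


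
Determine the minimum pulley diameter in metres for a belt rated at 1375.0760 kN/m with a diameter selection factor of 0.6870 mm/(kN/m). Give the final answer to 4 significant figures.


D = 1375.0760 * 0.6870 / 1000
D = 0.9447 m


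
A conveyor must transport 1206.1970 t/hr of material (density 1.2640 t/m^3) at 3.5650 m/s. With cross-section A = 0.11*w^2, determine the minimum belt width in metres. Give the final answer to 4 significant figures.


A_req = 1206.1970 / (3.5650 * 1.2640 * 3600) = 0.0743548 m^2
w = sqrt(0.0743548 / 0.11)
w = 0.8222 m


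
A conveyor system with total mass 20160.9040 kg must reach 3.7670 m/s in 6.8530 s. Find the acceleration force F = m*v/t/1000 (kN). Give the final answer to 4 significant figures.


F = 20160.9040 * 3.7670 / 6.8530 / 1000
F = 11.08 kN


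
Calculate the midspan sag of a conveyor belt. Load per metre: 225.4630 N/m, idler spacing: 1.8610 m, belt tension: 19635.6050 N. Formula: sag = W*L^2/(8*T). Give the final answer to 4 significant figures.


sag = 225.4630 * 1.8610^2 / (8 * 19635.6050)
sag = 0.004971 m


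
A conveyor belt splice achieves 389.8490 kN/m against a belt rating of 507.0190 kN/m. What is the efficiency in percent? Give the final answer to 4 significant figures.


Eff = 389.8490 / 507.0190 * 100
Eff = 76.89 %


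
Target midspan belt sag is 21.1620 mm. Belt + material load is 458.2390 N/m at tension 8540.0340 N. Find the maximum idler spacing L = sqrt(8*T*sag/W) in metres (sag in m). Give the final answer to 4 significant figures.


sag = 21.1620/1000 = 0.021162 m
L = sqrt(8 * 8540.0340 * 0.021162 / 458.2390)
L = 1.776 m


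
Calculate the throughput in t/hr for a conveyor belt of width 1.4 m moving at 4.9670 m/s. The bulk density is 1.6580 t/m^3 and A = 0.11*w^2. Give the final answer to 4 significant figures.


A = 0.11 * 1.4^2 = 0.2156 m^2
C = 0.2156 * 4.9670 * 1.6580 * 3600
C = 6392 t/hr


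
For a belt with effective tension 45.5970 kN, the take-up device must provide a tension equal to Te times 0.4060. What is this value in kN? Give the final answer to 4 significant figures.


T_tu = 45.5970 * 0.4060
T_tu = 18.51 kN


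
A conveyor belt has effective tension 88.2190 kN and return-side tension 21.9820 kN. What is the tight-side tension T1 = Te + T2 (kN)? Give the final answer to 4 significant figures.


T1 = Te + T2 = 88.2190 + 21.9820
T1 = 110.2 kN


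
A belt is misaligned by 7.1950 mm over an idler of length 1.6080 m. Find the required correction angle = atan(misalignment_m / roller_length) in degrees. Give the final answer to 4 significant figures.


misalign_m = 7.1950 / 1000 = 0.007195 m
angle = atan(0.007195 / 1.6080)
angle = 0.2564 deg


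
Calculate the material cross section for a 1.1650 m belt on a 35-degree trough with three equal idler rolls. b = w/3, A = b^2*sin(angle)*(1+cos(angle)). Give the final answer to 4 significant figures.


b = 1.1650/3 = 0.388333 m
A = 0.388333^2 * sin(35 deg) * (1 + cos(35 deg))
A = 0.1574 m^2


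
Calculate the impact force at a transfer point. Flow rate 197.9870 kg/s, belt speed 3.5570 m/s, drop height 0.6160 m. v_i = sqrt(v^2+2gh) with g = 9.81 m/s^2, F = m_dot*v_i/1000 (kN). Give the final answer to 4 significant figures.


v_i = sqrt(3.5570^2 + 2*9.81*0.6160) = 4.97375 m/s
F = 197.9870 * 4.97375 / 1000
F = 0.9847 kN


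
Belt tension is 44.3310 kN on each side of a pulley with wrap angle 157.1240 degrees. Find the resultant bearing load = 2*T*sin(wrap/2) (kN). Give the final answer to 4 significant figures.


F = 2 * 44.3310 * sin(157.1240/2 deg)
F = 86.90 kN


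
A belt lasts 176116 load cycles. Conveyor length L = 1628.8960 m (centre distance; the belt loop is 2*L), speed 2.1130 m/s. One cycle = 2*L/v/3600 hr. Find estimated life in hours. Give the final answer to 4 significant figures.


cycle_time = 2 * 1628.8960 / 2.1130 / 3600 = 0.428274 hr
life = 176116 * 0.428274 = 75430 hours


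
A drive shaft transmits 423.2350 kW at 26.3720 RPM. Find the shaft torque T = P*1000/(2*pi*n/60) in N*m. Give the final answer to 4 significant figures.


omega = 2*pi*26.3720/60 = 2.76167 rad/s
T = 423.2350*1000 / 2.76167
T = 153300 N*m


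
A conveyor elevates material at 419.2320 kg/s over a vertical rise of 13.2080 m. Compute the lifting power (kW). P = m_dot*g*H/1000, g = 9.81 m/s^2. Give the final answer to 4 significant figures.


P = 419.2320 * 9.81 * 13.2080 / 1000
P = 54.32 kW


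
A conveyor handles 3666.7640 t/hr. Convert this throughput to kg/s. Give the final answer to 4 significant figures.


m_dot = 3666.7640 * 1000 / 3600
m_dot = 1019 kg/s


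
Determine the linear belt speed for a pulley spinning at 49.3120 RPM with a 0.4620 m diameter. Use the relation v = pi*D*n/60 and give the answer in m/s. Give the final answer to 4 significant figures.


v = pi * 0.4620 * 49.3120 / 60
v = 1.193 m/s


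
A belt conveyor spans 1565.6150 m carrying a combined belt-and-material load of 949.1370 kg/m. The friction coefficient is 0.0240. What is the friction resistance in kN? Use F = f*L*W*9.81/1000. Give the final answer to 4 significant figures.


F = 0.0240 * 1565.6150 * 949.1370 * 9.81 / 1000
F = 349.9 kN


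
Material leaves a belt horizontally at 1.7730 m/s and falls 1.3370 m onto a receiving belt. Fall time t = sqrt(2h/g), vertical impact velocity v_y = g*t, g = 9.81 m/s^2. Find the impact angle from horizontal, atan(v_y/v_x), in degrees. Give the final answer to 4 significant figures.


t = sqrt(2*1.3370/9.81) = 0.522091 s
v_y = 9.81 * 0.522091 = 5.12171 m/s
angle = atan(5.12171 / 1.7730) = 70.91 deg


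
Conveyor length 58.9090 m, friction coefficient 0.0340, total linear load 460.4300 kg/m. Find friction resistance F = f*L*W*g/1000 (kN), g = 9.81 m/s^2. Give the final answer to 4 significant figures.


F = 0.0340 * 58.9090 * 460.4300 * 9.81 / 1000
F = 9.047 kN


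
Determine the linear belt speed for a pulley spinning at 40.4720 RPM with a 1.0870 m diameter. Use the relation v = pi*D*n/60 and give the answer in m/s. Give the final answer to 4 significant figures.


v = pi * 1.0870 * 40.4720 / 60
v = 2.303 m/s


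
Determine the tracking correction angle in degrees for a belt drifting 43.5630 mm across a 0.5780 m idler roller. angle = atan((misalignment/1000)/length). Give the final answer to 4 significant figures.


misalign_m = 43.5630 / 1000 = 0.043563 m
angle = atan(0.043563 / 0.5780)
angle = 4.310 deg


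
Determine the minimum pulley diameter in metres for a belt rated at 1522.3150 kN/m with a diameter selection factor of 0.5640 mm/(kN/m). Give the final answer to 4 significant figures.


D = 1522.3150 * 0.5640 / 1000
D = 0.8586 m


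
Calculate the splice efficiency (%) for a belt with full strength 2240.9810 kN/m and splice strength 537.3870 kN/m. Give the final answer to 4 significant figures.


Eff = 537.3870 / 2240.9810 * 100
Eff = 23.98 %


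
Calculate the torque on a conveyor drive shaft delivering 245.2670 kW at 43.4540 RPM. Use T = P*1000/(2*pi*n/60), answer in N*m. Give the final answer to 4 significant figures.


omega = 2*pi*43.4540/60 = 4.55049 rad/s
T = 245.2670*1000 / 4.55049
T = 53900 N*m


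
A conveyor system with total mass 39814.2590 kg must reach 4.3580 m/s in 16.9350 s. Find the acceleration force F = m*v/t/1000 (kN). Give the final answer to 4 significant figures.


F = 39814.2590 * 4.3580 / 16.9350 / 1000
F = 10.25 kN


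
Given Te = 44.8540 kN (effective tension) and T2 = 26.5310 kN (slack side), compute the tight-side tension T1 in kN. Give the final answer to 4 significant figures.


T1 = Te + T2 = 44.8540 + 26.5310
T1 = 71.38 kN


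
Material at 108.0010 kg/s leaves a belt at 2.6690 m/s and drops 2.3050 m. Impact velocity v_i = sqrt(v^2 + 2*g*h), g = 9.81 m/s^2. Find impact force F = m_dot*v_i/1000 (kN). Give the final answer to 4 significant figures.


v_i = sqrt(2.6690^2 + 2*9.81*2.3050) = 7.23517 m/s
F = 108.0010 * 7.23517 / 1000
F = 0.7814 kN


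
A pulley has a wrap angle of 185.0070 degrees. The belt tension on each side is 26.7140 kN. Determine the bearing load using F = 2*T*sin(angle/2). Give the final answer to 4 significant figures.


F = 2 * 26.7140 * sin(185.0070/2 deg)
F = 53.38 kN


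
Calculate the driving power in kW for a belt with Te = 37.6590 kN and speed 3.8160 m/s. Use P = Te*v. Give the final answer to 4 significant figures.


P = Te * v = 37.6590 * 3.8160
P = 143.7 kW


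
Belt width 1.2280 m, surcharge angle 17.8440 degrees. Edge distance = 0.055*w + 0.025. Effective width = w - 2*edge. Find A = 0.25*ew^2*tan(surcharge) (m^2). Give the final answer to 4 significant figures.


edge = 0.055*1.2280 + 0.025 = 0.09254 m
ew = 1.2280 - 2*0.09254 = 1.04292 m
A = 0.25 * 1.04292^2 * tan(17.8440 deg)
A = 0.08753 m^2


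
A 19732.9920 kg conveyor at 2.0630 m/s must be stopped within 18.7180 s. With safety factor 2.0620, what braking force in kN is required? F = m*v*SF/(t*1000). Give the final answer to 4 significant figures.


F = 19732.9920 * 2.0630 / 18.7180 * 2.0620 / 1000
F = 4.485 kN


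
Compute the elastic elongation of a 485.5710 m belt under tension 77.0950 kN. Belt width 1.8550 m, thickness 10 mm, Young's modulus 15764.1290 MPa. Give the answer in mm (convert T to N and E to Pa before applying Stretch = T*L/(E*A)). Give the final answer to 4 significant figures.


A = 1.8550 * 0.01 = 0.01855 m^2
Stretch = 77.0950*1000 * 485.5710 / (15764.1290e6 * 0.01855) * 1000
Stretch = 128.0 mm


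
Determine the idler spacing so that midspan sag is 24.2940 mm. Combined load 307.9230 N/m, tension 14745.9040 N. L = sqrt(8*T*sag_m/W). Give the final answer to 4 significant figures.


sag = 24.2940/1000 = 0.024294 m
L = sqrt(8 * 14745.9040 * 0.024294 / 307.9230)
L = 3.051 m


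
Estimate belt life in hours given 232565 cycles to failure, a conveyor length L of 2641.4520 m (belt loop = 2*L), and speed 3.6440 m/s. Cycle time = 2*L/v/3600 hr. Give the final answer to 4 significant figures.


cycle_time = 2 * 2641.4520 / 3.6440 / 3600 = 0.402709 hr
life = 232565 * 0.402709 = 93660 hours


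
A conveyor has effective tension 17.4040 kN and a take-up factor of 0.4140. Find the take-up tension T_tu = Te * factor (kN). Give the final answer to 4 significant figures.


T_tu = 17.4040 * 0.4140
T_tu = 7.205 kN


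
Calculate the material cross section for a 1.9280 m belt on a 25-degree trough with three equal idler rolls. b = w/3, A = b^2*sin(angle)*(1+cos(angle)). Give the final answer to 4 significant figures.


b = 1.9280/3 = 0.642667 m
A = 0.642667^2 * sin(25 deg) * (1 + cos(25 deg))
A = 0.3327 m^2


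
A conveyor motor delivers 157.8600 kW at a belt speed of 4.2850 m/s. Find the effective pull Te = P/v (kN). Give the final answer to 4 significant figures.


Te = P / v = 157.8600 / 4.2850
Te = 36.84 kN


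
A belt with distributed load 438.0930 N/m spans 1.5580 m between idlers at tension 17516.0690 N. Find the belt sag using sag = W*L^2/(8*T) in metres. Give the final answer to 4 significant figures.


sag = 438.0930 * 1.5580^2 / (8 * 17516.0690)
sag = 0.007589 m


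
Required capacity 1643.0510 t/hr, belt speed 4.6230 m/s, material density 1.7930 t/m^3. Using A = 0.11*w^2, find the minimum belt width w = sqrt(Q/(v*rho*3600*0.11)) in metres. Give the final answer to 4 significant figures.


A_req = 1643.0510 / (4.6230 * 1.7930 * 3600) = 0.055061 m^2
w = sqrt(0.055061 / 0.11)
w = 0.7075 m


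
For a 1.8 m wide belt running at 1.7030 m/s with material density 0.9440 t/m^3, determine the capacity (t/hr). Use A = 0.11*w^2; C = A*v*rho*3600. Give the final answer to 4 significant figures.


A = 0.11 * 1.8^2 = 0.3564 m^2
C = 0.3564 * 1.7030 * 0.9440 * 3600
C = 2063 t/hr


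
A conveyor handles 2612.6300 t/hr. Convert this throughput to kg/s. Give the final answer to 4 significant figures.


m_dot = 2612.6300 * 1000 / 3600
m_dot = 725.7 kg/s


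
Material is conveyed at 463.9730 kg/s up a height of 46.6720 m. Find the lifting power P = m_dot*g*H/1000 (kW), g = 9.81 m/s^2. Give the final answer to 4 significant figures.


P = 463.9730 * 9.81 * 46.6720 / 1000
P = 212.4 kW


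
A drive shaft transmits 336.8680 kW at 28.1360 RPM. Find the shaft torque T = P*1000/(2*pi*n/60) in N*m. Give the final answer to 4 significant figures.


omega = 2*pi*28.1360/60 = 2.9464 rad/s
T = 336.8680*1000 / 2.9464
T = 114300 N*m


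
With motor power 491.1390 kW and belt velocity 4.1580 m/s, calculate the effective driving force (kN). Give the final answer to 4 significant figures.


Te = P / v = 491.1390 / 4.1580
Te = 118.1 kN


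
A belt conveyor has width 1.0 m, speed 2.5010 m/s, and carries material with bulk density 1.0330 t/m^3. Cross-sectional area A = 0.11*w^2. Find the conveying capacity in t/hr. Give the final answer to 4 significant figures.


A = 0.11 * 1.0^2 = 0.11 m^2
C = 0.11 * 2.5010 * 1.0330 * 3600
C = 1023 t/hr


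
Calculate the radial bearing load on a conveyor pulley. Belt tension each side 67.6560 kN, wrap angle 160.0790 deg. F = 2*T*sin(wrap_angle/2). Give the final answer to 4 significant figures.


F = 2 * 67.6560 * sin(160.0790/2 deg)
F = 133.3 kN


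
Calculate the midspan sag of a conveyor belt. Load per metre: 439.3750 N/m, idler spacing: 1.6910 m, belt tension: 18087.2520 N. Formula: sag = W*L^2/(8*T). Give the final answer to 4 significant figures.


sag = 439.3750 * 1.6910^2 / (8 * 18087.2520)
sag = 0.008683 m


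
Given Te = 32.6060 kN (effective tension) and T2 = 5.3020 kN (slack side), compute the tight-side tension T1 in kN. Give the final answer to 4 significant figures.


T1 = Te + T2 = 32.6060 + 5.3020
T1 = 37.91 kN


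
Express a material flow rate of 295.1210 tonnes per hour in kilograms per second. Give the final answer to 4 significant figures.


m_dot = 295.1210 * 1000 / 3600
m_dot = 81.98 kg/s


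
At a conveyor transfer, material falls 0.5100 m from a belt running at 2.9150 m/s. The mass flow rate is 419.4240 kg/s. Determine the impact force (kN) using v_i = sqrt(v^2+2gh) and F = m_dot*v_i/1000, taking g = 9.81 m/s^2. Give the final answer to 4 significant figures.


v_i = sqrt(2.9150^2 + 2*9.81*0.5100) = 4.30156 m/s
F = 419.4240 * 4.30156 / 1000
F = 1.804 kN


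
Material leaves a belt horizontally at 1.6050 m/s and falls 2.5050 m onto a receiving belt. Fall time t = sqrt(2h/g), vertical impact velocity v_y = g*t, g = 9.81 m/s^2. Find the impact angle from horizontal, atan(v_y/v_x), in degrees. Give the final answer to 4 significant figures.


t = sqrt(2*2.5050/9.81) = 0.714635 s
v_y = 9.81 * 0.714635 = 7.01057 m/s
angle = atan(7.01057 / 1.6050) = 77.10 deg


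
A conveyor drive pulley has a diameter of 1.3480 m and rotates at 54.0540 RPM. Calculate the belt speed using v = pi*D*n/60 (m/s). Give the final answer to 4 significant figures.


v = pi * 1.3480 * 54.0540 / 60
v = 3.815 m/s


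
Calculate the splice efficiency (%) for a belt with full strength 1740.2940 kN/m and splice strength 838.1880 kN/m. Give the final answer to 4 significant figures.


Eff = 838.1880 / 1740.2940 * 100
Eff = 48.16 %


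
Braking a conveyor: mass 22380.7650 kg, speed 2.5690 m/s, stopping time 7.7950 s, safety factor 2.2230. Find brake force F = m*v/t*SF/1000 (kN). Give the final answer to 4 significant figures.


F = 22380.7650 * 2.5690 / 7.7950 * 2.2230 / 1000
F = 16.40 kN


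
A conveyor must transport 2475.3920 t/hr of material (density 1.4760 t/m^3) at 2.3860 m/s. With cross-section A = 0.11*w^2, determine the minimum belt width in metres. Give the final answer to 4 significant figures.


A_req = 2475.3920 / (2.3860 * 1.4760 * 3600) = 0.195247 m^2
w = sqrt(0.195247 / 0.11)
w = 1.332 m


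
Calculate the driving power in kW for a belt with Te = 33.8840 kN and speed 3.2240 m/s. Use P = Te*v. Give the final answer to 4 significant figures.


P = Te * v = 33.8840 * 3.2240
P = 109.2 kW


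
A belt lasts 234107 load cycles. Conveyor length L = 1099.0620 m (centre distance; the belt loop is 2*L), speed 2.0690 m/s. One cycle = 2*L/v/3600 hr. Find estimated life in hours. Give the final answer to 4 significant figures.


cycle_time = 2 * 1099.0620 / 2.0690 / 3600 = 0.295114 hr
life = 234107 * 0.295114 = 69090 hours


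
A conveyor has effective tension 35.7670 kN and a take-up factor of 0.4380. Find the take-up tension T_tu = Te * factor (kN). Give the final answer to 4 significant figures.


T_tu = 35.7670 * 0.4380
T_tu = 15.67 kN


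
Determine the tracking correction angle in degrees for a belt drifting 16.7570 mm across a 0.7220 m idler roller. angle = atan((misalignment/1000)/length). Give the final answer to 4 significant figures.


misalign_m = 16.7570 / 1000 = 0.016757 m
angle = atan(0.016757 / 0.7220)
angle = 1.330 deg


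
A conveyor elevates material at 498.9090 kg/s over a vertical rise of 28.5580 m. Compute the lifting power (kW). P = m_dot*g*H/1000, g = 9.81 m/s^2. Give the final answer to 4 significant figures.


P = 498.9090 * 9.81 * 28.5580 / 1000
P = 139.8 kW


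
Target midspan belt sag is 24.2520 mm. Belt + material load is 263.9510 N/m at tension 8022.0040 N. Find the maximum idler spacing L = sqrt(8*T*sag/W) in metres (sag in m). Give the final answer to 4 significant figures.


sag = 24.2520/1000 = 0.024252 m
L = sqrt(8 * 8022.0040 * 0.024252 / 263.9510)
L = 2.428 m


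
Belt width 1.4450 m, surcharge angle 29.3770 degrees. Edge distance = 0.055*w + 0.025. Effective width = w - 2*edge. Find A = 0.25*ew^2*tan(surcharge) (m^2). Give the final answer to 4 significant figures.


edge = 0.055*1.4450 + 0.025 = 0.104475 m
ew = 1.4450 - 2*0.104475 = 1.23605 m
A = 0.25 * 1.23605^2 * tan(29.3770 deg)
A = 0.2150 m^2


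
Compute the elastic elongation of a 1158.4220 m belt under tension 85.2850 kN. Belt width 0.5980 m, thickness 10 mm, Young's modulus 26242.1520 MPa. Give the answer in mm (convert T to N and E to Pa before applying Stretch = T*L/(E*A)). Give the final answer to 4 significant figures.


A = 0.5980 * 0.01 = 0.00598 m^2
Stretch = 85.2850*1000 * 1158.4220 / (26242.1520e6 * 0.00598) * 1000
Stretch = 629.6 mm


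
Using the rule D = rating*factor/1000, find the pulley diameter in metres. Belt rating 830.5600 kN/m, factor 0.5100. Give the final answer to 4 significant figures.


D = 830.5600 * 0.5100 / 1000
D = 0.4236 m


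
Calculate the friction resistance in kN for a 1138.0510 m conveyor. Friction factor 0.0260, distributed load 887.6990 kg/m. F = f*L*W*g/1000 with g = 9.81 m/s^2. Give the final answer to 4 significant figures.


F = 0.0260 * 1138.0510 * 887.6990 * 9.81 / 1000
F = 257.7 kN


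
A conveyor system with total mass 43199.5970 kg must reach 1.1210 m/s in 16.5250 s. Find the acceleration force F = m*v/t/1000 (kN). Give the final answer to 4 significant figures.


F = 43199.5970 * 1.1210 / 16.5250 / 1000
F = 2.931 kN


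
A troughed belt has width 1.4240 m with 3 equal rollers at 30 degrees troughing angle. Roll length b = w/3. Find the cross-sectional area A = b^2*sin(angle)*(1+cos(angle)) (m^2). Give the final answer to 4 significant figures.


b = 1.4240/3 = 0.474667 m
A = 0.474667^2 * sin(30 deg) * (1 + cos(30 deg))
A = 0.2102 m^2


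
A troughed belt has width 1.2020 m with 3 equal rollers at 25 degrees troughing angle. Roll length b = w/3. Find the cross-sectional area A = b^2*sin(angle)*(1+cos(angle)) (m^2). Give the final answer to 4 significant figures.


b = 1.2020/3 = 0.400667 m
A = 0.400667^2 * sin(25 deg) * (1 + cos(25 deg))
A = 0.1293 m^2


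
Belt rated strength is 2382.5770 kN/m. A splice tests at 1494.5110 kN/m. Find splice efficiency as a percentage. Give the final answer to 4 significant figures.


Eff = 1494.5110 / 2382.5770 * 100
Eff = 62.73 %


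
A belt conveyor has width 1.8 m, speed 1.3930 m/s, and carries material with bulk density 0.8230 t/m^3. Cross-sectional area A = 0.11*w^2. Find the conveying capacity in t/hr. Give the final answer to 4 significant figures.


A = 0.11 * 1.8^2 = 0.3564 m^2
C = 0.3564 * 1.3930 * 0.8230 * 3600
C = 1471 t/hr


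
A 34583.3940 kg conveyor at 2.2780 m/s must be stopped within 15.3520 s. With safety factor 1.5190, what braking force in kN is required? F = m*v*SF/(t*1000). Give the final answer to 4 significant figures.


F = 34583.3940 * 2.2780 / 15.3520 * 1.5190 / 1000
F = 7.795 kN


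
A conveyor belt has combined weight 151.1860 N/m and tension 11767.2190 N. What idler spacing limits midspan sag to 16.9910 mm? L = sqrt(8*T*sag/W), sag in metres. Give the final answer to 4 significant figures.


sag = 16.9910/1000 = 0.016991 m
L = sqrt(8 * 11767.2190 * 0.016991 / 151.1860)
L = 3.253 m


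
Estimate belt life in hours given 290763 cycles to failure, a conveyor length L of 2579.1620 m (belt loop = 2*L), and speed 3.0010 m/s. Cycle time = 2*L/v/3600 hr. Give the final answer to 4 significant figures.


cycle_time = 2 * 2579.1620 / 3.0010 / 3600 = 0.477463 hr
life = 290763 * 0.477463 = 138800 hours


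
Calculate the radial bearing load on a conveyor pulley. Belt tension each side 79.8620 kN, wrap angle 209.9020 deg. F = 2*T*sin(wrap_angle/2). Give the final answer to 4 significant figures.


F = 2 * 79.8620 * sin(209.9020/2 deg)
F = 154.3 kN


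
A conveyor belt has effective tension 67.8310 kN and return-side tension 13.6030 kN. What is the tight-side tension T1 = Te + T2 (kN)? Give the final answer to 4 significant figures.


T1 = Te + T2 = 67.8310 + 13.6030
T1 = 81.43 kN


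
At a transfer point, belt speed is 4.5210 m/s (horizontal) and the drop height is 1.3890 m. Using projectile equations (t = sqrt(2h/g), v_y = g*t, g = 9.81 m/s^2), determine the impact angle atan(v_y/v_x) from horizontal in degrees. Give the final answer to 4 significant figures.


t = sqrt(2*1.3890/9.81) = 0.532147 s
v_y = 9.81 * 0.532147 = 5.22036 m/s
angle = atan(5.22036 / 4.5210) = 49.11 deg


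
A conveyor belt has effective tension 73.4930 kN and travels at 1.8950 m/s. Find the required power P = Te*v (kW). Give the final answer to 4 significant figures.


P = Te * v = 73.4930 * 1.8950
P = 139.3 kW


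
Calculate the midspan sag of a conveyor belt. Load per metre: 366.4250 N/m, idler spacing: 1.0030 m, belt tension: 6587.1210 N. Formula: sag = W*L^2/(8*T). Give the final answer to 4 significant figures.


sag = 366.4250 * 1.0030^2 / (8 * 6587.1210)
sag = 0.006995 m


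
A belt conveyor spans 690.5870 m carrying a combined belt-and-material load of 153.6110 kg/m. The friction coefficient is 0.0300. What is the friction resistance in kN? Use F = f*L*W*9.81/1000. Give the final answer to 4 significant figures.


F = 0.0300 * 690.5870 * 153.6110 * 9.81 / 1000
F = 31.22 kN


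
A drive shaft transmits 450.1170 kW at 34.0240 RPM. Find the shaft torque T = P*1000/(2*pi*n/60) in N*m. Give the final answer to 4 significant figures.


omega = 2*pi*34.0240/60 = 3.56298 rad/s
T = 450.1170*1000 / 3.56298
T = 126300 N*m


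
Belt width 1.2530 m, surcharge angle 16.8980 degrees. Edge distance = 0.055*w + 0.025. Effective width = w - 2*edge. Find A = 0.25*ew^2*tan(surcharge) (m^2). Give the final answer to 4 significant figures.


edge = 0.055*1.2530 + 0.025 = 0.093915 m
ew = 1.2530 - 2*0.093915 = 1.06517 m
A = 0.25 * 1.06517^2 * tan(16.8980 deg)
A = 0.08617 m^2


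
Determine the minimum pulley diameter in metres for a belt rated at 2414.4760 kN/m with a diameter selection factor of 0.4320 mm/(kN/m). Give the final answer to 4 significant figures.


D = 2414.4760 * 0.4320 / 1000
D = 1.043 m


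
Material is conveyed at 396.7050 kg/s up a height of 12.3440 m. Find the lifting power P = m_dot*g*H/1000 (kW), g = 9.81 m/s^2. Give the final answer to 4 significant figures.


P = 396.7050 * 9.81 * 12.3440 / 1000
P = 48.04 kW


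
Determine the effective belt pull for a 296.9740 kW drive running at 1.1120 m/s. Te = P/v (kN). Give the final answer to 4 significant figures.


Te = P / v = 296.9740 / 1.1120
Te = 267.1 kN
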